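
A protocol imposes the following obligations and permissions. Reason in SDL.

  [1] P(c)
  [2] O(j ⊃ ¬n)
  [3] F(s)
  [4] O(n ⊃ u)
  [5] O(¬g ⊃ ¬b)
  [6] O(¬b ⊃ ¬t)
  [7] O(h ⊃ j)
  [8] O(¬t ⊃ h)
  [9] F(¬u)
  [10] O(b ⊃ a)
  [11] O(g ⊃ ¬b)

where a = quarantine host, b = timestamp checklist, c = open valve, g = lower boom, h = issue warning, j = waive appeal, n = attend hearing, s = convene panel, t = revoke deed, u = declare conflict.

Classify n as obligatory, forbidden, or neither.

Forbidden

Premises 11 and 5 cover both cases: O(g ⊃ ¬b) and O(¬g ⊃ ¬b). Since g ∨ ¬g is a tautology, O(¬b) follows.
With premise 6, O(¬b ⊃ ¬t), the K-axiom yields O(¬t).
Applying K to premise 8 (O(¬t ⊃ h)) and O(¬t) yields O(h).
Applying K to premise 7 (O(h ⊃ j)) and O(h) yields O(j).
With premise 2, O(j ⊃ ¬n), the K-axiom yields O(¬n).
Premises 1, 3, 4, 9, 10 do not contribute to this derivation.
Thus O(¬n), which is F(n): n is forbidden.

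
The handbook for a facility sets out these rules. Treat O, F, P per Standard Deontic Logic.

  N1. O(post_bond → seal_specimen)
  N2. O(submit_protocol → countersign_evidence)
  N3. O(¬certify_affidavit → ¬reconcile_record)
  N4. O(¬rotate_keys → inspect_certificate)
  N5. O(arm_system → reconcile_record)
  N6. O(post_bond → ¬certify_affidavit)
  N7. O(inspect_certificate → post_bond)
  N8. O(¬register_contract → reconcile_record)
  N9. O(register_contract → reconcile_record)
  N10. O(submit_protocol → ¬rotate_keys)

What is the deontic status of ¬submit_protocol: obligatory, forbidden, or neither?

Obligatory

Premises 9 and 8 cover both cases: O(register_contract → reconcile_record) and O(¬register_contract → reconcile_record). Since register_contract ∨ ¬register_contract is a tautology, O(reconcile_record) follows.
Premise 3 is O(¬certify_affidavit → ¬reconcile_record); contrapositively O(reconcile_record → certify_affidavit). Since O(reconcile_record) holds, K gives O(certify_affidavit).
Premise 6 is O(post_bond → ¬certify_affidavit); contrapositively O(certify_affidavit → ¬post_bond). Since O(certify_affidavit) holds, K gives O(¬post_bond).
The contrapositive of premise 7 (O(inspect_certificate → post_bond)) is O(¬post_bond → ¬inspect_certificate), and O(¬post_bond) is already established, so O(¬inspect_certificate).
The contrapositive of premise 4 (O(¬rotate_keys → inspect_certificate)) is O(¬inspect_certificate → rotate_keys), and O(¬inspect_certificate) is already established, so O(rotate_keys).
Premise 10 is O(submit_protocol → ¬rotate_keys); contrapositively O(rotate_keys → ¬submit_protocol). Since O(rotate_keys) holds, K gives O(¬submit_protocol).
Premises 1, 2, 5 do not contribute to this derivation.
Hence ¬submit_protocol is obligatory.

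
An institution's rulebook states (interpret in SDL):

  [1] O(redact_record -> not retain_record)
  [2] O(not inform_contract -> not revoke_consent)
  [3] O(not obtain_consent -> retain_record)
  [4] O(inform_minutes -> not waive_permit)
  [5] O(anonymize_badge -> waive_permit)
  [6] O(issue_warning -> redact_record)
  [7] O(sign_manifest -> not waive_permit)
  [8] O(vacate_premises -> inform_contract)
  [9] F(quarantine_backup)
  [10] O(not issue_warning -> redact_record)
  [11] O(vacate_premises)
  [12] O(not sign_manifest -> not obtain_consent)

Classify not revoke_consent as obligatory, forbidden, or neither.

Neither

Premise 2 is O(not inform_contract -> not revoke_consent), but O(not inform_contract) is not derivable from the premises, so it does not yield O(not revoke_consent).
No premise or chain of K-axiom applications forces O(not revoke_consent), and none forces O(revoke_consent). So not revoke_consent is neither obligatory nor forbidden under these norms.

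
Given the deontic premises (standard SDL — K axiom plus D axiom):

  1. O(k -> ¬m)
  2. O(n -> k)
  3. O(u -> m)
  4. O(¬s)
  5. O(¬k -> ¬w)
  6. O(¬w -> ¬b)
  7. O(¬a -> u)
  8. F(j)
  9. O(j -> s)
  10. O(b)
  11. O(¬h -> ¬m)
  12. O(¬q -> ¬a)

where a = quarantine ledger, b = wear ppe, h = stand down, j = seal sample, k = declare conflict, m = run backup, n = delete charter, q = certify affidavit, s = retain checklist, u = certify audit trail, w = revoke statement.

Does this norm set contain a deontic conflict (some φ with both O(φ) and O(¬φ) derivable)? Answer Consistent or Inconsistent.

Premise 9 is O(j -> s), but O(j) is not derivable from the premises, so it does not yield O(s).
So O(s) is not derivable, and the apparent clash with O(¬s) does not arise.
A world satisfying every obligation exists (e.g. a=true, b=true, h=false, j=false, k=true, m=false, n=false, q=true, s=false, u=false, w=true); no atom is both obligatory and forbidden, so the set is consistent.

Consistent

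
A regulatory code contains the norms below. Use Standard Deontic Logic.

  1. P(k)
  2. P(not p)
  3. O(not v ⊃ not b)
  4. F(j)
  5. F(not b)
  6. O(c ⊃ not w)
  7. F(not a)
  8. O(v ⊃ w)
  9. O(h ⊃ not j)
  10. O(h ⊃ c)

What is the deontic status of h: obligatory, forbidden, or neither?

F(not b) at premise 5 means O(b).
Premise 3 is O(not v ⊃ not b); contrapositively O(b ⊃ v). Since O(b) holds, K gives O(v).
Premise 8 is O(v ⊃ w); since O(v), deontic closure gives O(w).
Premise 6, O(c ⊃ not w), contraposes to O(w ⊃ not c); with O(w) we get O(not c).
Premise 10, O(h ⊃ c), contraposes to O(not c ⊃ not h); with O(not c) we get O(not h).
Premises 1, 2, 4, 7, 9 do not contribute to this derivation.
Thus O(not h), which is F(h): h is forbidden.

Forbidden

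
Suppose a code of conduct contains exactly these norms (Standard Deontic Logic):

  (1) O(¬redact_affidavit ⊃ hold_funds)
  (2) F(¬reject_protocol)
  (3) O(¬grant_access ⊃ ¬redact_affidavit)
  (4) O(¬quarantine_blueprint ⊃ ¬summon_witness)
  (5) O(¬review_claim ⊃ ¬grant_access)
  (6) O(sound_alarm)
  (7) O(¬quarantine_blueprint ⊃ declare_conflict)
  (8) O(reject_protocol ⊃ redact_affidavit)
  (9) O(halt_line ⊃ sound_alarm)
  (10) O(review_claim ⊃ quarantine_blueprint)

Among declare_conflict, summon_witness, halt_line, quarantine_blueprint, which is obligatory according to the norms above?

quarantine_blueprint

F(¬reject_protocol) at premise 2 means O(reject_protocol).
With premise 8, O(reject_protocol ⊃ redact_affidavit), the K-axiom yields O(redact_affidavit).
The contrapositive of premise 3 (O(¬grant_access ⊃ ¬redact_affidavit)) is O(redact_affidavit ⊃ grant_access), and O(redact_affidavit) is already established, so O(grant_access).
The contrapositive of premise 5 (O(¬review_claim ⊃ ¬grant_access)) is O(grant_access ⊃ review_claim), and O(grant_access) is already established, so O(review_claim).
Premise 10 is O(review_claim ⊃ quarantine_blueprint); since O(review_claim), deontic closure gives O(quarantine_blueprint).
So O(quarantine_blueprint) holds — quarantine_blueprint is obligatory. None of the other listed options is made obligatory by any chain of premises.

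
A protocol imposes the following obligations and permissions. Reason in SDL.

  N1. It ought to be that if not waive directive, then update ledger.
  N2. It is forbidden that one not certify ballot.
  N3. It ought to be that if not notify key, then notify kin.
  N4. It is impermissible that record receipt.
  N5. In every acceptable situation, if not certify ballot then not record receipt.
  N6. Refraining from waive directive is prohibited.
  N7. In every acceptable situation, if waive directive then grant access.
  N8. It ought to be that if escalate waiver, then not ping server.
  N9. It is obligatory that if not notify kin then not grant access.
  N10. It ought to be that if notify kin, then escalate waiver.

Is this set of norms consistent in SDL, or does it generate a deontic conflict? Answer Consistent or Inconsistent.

Premise 5 is O(¬certify_ballot → ¬record_receipt); even if O(¬record_receipt) held, inferring O(¬certify_ballot) would be affirming the consequent — invalid.
So O(¬certify_ballot) is not derivable, and the apparent clash with O(certify_ballot) does not arise.
A world satisfying every obligation exists (e.g. certify_ballot=true, escalate_waiver=true, grant_access=true, notify_key=false, notify_kin=true, ping_server=false, record_receipt=false, update_ledger=false, waive_directive=true); no atom is both obligatory and forbidden, so the set is consistent.

Consistent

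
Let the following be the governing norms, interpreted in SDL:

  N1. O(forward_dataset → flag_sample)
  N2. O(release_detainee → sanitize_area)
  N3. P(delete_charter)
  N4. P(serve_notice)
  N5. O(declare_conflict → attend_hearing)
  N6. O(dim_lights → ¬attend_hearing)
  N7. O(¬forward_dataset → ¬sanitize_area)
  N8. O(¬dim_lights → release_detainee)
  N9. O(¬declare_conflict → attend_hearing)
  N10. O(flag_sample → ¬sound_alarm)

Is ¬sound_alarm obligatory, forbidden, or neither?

Obligatory

Premises 9 and 5 cover both cases: O(¬declare_conflict → attend_hearing) and O(declare_conflict → attend_hearing). Since ¬declare_conflict ∨ declare_conflict is a tautology, O(attend_hearing) follows.
The contrapositive of premise 6 (O(dim_lights → ¬attend_hearing)) is O(attend_hearing → ¬dim_lights), and O(attend_hearing) is already established, so O(¬dim_lights).
With premise 8, O(¬dim_lights → release_detainee), the K-axiom yields O(release_detainee).
Applying K to premise 2 (O(release_detainee → sanitize_area)) and O(release_detainee) yields O(sanitize_area).
The contrapositive of premise 7 (O(¬forward_dataset → ¬sanitize_area)) is O(sanitize_area → forward_dataset), and O(sanitize_area) is already established, so O(forward_dataset).
Premise 1 is O(forward_dataset → flag_sample); since O(forward_dataset), deontic closure gives O(flag_sample).
With premise 10, O(flag_sample → ¬sound_alarm), the K-axiom yields O(¬sound_alarm).
Premises 3, 4 do not contribute to this derivation.
Hence ¬sound_alarm is obligatory.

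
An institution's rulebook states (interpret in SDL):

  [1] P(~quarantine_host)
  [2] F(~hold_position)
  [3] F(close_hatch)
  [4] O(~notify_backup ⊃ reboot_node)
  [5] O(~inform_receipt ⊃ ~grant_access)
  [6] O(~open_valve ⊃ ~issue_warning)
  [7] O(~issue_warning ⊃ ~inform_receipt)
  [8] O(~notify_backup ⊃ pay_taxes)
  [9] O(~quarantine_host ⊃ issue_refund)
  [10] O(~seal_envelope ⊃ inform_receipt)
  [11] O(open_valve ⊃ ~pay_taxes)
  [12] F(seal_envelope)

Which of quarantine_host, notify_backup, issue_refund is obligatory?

notify_backup

Premise 12, F(seal_envelope), is equivalent to O(~seal_envelope).
Premise 10 is O(~seal_envelope ⊃ inform_receipt); since O(~seal_envelope), deontic closure gives O(inform_receipt).
The contrapositive of premise 7 (O(~issue_warning ⊃ ~inform_receipt)) is O(inform_receipt ⊃ issue_warning), and O(inform_receipt) is already established, so O(issue_warning).
The contrapositive of premise 6 (O(~open_valve ⊃ ~issue_warning)) is O(issue_warning ⊃ open_valve), and O(issue_warning) is already established, so O(open_valve).
With premise 11, O(open_valve ⊃ ~pay_taxes), the K-axiom yields O(~pay_taxes).
The contrapositive of premise 8 (O(~notify_backup ⊃ pay_taxes)) is O(~pay_taxes ⊃ notify_backup), and O(~pay_taxes) is already established, so O(notify_backup).
So O(notify_backup) holds — notify_backup is obligatory. None of the other listed options is made obligatory by any chain of premises.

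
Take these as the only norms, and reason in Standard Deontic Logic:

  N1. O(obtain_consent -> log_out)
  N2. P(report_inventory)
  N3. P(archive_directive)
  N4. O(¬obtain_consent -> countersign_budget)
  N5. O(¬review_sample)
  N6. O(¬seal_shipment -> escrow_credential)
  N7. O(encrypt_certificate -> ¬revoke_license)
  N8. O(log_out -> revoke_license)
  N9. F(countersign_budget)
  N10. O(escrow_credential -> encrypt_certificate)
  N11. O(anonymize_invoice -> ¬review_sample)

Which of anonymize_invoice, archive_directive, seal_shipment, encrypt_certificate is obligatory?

F(countersign_budget) at premise 9 means O(¬countersign_budget).
The contrapositive of premise 4 (O(¬obtain_consent -> countersign_budget)) is O(¬countersign_budget -> obtain_consent), and O(¬countersign_budget) is already established, so O(obtain_consent).
From O(obtain_consent) and premise 1, O(obtain_consent -> log_out), we obtain O(log_out).
With premise 8, O(log_out -> revoke_license), the K-axiom yields O(revoke_license).
Premise 7 is O(encrypt_certificate -> ¬revoke_license); contrapositively O(revoke_license -> ¬encrypt_certificate). Since O(revoke_license) holds, K gives O(¬encrypt_certificate).
Premise 10, O(escrow_credential -> encrypt_certificate), contraposes to O(¬encrypt_certificate -> ¬escrow_credential); with O(¬encrypt_certificate) we get O(¬escrow_credential).
Premise 6, O(¬seal_shipment -> escrow_credential), contraposes to O(¬escrow_credential -> seal_shipment); with O(¬escrow_credential) we get O(seal_shipment).
So O(seal_shipment) holds — seal_shipment is obligatory. None of the other listed options is made obligatory by any chain of premises.

seal_shipment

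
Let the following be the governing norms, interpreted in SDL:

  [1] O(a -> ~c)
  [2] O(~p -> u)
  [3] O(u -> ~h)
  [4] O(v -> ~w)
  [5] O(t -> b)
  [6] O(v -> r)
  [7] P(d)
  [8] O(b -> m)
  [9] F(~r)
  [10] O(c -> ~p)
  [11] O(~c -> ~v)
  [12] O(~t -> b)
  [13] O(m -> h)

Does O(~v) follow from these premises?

By case analysis on ~t: premise 12 gives O(~t -> b) and premise 5 gives O(t -> b), so O(b) either way.
Applying K to premise 8 (O(b -> m)) and O(b) yields O(m).
Applying K to premise 13 (O(m -> h)) and O(m) yields O(h).
Premise 3, O(u -> ~h), contraposes to O(h -> ~u); with O(h) we get O(~u).
Premise 2, O(~p -> u), contraposes to O(~u -> p); with O(~u) we get O(p).
Premise 10, O(c -> ~p), contraposes to O(p -> ~c); with O(p) we get O(~c).
With premise 11, O(~c -> ~v), the K-axiom yields O(~v).
Premises 1, 4, 6, 7, 9 do not contribute to this derivation.
So O(~v) follows.

Yes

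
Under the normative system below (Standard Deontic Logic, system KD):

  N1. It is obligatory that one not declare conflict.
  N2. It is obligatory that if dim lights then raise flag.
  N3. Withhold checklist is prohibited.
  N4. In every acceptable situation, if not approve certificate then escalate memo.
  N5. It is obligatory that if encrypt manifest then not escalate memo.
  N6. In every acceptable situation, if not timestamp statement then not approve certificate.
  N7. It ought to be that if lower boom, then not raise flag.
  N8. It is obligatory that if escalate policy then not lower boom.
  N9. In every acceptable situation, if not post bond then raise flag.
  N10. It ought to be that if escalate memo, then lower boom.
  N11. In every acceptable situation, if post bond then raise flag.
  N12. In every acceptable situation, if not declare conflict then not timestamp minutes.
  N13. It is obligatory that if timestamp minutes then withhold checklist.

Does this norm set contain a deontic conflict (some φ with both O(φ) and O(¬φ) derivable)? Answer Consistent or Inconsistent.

Premise 13 is O(timestamp_minutes → withhold_checklist), but O(timestamp_minutes) is not derivable from the premises, so it does not yield O(withhold_checklist).
So O(withhold_checklist) is not derivable, and the apparent clash with O(¬withhold_checklist) does not arise.
A world satisfying every obligation exists (e.g. approve_certificate=true, declare_conflict=false, dim_lights=false, encrypt_manifest=false, escalate_memo=false, escalate_policy=false, lower_boom=false, post_bond=false, raise_flag=true, timestamp_minutes=false, timestamp_statement=true, withhold_checklist=false); no atom is both obligatory and forbidden, so the set is consistent.

Consistent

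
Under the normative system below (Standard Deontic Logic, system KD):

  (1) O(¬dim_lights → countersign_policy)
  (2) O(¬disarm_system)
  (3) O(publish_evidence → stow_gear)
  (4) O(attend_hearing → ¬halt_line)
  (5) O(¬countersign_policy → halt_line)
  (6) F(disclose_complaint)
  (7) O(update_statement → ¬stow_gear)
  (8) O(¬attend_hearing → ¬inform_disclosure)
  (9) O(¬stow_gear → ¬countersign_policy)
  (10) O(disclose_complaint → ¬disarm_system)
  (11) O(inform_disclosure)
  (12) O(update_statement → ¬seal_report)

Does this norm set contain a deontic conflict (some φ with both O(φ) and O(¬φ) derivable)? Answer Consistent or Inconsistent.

Consistent

Premise 10 is O(disclose_complaint → ¬disarm_system); even if O(¬disarm_system) held, inferring O(disclose_complaint) would be affirming the consequent — invalid.
So O(disclose_complaint) is not derivable, and the apparent clash with O(¬disclose_complaint) does not arise.
A world satisfying every obligation exists (e.g. attend_hearing=true, countersign_policy=true, dim_lights=false, disarm_system=false, disclose_complaint=false, halt_line=false, inform_disclosure=true, publish_evidence=false, seal_report=false, stow_gear=true, update_statement=false); no atom is both obligatory and forbidden, so the set is consistent.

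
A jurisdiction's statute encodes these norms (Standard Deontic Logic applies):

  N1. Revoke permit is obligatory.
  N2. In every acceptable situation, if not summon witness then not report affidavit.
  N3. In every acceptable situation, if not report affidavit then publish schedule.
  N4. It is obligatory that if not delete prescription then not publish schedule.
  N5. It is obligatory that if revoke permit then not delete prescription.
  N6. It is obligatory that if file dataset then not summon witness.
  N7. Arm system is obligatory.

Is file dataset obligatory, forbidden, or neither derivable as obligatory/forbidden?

Forbidden

Premise 1 states O(revoke_permit) outright.
With premise 5, O(revoke_permit → ¬delete_prescription), the K-axiom yields O(¬delete_prescription).
With premise 4, O(¬delete_prescription → ¬publish_schedule), the K-axiom yields O(¬publish_schedule).
Premise 3 is O(¬report_affidavit → publish_schedule); contrapositively O(¬publish_schedule → report_affidavit). Since O(¬publish_schedule) holds, K gives O(report_affidavit).
The contrapositive of premise 2 (O(¬summon_witness → ¬report_affidavit)) is O(report_affidavit → summon_witness), and O(report_affidavit) is already established, so O(summon_witness).
Premise 6, O(file_dataset → ¬summon_witness), contraposes to O(summon_witness → ¬file_dataset); with O(summon_witness) we get O(¬file_dataset).
Premise 7 does not contribute to this derivation.
Thus O(¬file_dataset), which is F(file_dataset): file_dataset is forbidden.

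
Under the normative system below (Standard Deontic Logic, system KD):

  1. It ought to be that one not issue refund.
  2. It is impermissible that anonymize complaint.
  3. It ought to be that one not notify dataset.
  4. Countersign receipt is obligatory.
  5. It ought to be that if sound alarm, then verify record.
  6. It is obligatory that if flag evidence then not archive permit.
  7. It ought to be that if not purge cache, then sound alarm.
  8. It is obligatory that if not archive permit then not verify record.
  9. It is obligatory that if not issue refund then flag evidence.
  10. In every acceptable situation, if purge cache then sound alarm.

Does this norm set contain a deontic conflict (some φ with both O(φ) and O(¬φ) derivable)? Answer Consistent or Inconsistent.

Inconsistent

By case analysis on ¬purge_cache: premise 7 gives O(¬purge_cache → sound_alarm) and premise 10 gives O(purge_cache → sound_alarm), so O(sound_alarm) either way.
Premise 5 is O(sound_alarm → verify_record); since O(sound_alarm), deontic closure gives O(verify_record).
Premise 8 is O(¬archive_permit → ¬verify_record); contrapositively O(verify_record → archive_permit). Since O(verify_record) holds, K gives O(archive_permit).
The contrapositive of premise 6 (O(flag_evidence → ¬archive_permit)) is O(archive_permit → ¬flag_evidence), and O(archive_permit) is already established, so O(¬flag_evidence).
The contrapositive of premise 9 (O(¬issue_refund → flag_evidence)) is O(¬flag_evidence → issue_refund), and O(¬flag_evidence) is already established, so O(issue_refund).
But premise 1 directly asserts O(¬issue_refund).
We now have both O(issue_refund) and O(¬issue_refund) — issue_refund is simultaneously obligatory and forbidden, violating the D-axiom.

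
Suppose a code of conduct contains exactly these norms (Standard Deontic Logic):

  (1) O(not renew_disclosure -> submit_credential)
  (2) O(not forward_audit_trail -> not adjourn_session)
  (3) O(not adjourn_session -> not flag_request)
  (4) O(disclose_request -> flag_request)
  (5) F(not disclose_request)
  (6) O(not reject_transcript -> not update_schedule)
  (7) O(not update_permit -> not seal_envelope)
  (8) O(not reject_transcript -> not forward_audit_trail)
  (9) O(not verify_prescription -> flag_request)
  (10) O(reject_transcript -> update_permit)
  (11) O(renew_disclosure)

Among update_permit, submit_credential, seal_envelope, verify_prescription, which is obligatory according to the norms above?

update_permit

Premise 5, F(not disclose_request), is equivalent to O(disclose_request).
Premise 4 is O(disclose_request -> flag_request); since O(disclose_request), deontic closure gives O(flag_request).
Premise 3, O(not adjourn_session -> not flag_request), contraposes to O(flag_request -> adjourn_session); with O(flag_request) we get O(adjourn_session).
Premise 2 is O(not forward_audit_trail -> not adjourn_session); contrapositively O(adjourn_session -> forward_audit_trail). Since O(adjourn_session) holds, K gives O(forward_audit_trail).
Premise 8 is O(not reject_transcript -> not forward_audit_trail); contrapositively O(forward_audit_trail -> reject_transcript). Since O(forward_audit_trail) holds, K gives O(reject_transcript).
Applying K to premise 10 (O(reject_transcript -> update_permit)) and O(reject_transcript) yields O(update_permit).
So O(update_permit) holds — update_permit is obligatory. None of the other listed options is made obligatory by any chain of premises.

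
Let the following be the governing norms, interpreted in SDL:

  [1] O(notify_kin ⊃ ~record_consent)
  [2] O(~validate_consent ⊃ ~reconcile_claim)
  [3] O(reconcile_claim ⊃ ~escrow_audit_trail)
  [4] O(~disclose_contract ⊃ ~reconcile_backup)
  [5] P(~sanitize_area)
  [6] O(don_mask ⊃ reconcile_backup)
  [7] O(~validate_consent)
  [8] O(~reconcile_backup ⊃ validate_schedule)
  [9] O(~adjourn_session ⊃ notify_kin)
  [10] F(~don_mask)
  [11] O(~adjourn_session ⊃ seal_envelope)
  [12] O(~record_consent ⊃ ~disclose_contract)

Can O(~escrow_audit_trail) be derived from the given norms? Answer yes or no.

Premise 3 is O(reconcile_claim ⊃ ~escrow_audit_trail), but O(reconcile_claim) is not derivable from the premises, so it does not yield O(~escrow_audit_trail).
No other premise forces O(~escrow_audit_trail). An ideal world satisfying every premise can still have ~escrow_audit_trail false, so O(~escrow_audit_trail) is not derivable.

No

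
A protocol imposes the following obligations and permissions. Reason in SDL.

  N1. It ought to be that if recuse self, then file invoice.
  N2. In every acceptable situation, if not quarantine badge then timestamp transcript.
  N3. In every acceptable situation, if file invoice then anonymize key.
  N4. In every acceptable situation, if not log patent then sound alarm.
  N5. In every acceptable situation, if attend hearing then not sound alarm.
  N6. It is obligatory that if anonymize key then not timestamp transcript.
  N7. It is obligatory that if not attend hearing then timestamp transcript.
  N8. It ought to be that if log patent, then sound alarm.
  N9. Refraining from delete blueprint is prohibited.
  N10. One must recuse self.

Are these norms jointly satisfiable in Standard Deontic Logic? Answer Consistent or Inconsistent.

Inconsistent

Premises 4 and 8 cover both cases: O(¬log_patent → sound_alarm) and O(log_patent → sound_alarm). Since ¬log_patent ∨ log_patent is a tautology, O(sound_alarm) follows.
The contrapositive of premise 5 (O(attend_hearing → ¬sound_alarm)) is O(sound_alarm → ¬attend_hearing), and O(sound_alarm) is already established, so O(¬attend_hearing).
Premise 7 is O(¬attend_hearing → timestamp_transcript); since O(¬attend_hearing), deontic closure gives O(timestamp_transcript).
Premise 6, O(anonymize_key → ¬timestamp_transcript), contraposes to O(timestamp_transcript → ¬anonymize_key); with O(timestamp_transcript) we get O(¬anonymize_key).
The contrapositive of premise 3 (O(file_invoice → anonymize_key)) is O(¬anonymize_key → ¬file_invoice), and O(¬anonymize_key) is already established, so O(¬file_invoice).
The contrapositive of premise 1 (O(recuse_self → file_invoice)) is O(¬file_invoice → ¬recuse_self), and O(¬file_invoice) is already established, so O(¬recuse_self).
However, premise 10 gives O(recuse_self).
We now have both O(¬recuse_self) and O(recuse_self) — recuse_self is simultaneously obligatory and forbidden, violating the D-axiom.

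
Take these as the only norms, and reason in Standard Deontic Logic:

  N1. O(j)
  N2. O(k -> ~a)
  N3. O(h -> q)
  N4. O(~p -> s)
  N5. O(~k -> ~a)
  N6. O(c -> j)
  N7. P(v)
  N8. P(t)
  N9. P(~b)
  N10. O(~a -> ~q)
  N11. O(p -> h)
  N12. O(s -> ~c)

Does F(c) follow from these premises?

By case analysis on ~k: premise 5 gives O(~k -> ~a) and premise 2 gives O(k -> ~a), so O(~a) either way.
With premise 10, O(~a -> ~q), the K-axiom yields O(~q).
Premise 3 is O(h -> q); contrapositively O(~q -> ~h). Since O(~q) holds, K gives O(~h).
The contrapositive of premise 11 (O(p -> h)) is O(~h -> ~p), and O(~h) is already established, so O(~p).
From O(~p) and premise 4, O(~p -> s), we obtain O(s).
With premise 12, O(s -> ~c), the K-axiom yields O(~c).
Premises 1, 6, 7, 8, 9 do not contribute to this derivation.
So O(~c) holds, i.e. F(c). The claim follows.

Yes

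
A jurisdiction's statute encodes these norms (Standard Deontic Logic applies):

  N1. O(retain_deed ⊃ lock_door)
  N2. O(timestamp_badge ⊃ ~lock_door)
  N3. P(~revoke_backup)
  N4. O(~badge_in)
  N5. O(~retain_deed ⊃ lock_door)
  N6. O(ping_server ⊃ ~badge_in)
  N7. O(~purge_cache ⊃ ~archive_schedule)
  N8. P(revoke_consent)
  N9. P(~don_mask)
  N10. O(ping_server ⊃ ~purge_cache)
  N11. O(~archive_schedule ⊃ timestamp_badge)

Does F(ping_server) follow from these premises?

Premises 5 and 1 cover both cases: O(~retain_deed ⊃ lock_door) and O(retain_deed ⊃ lock_door). Since ~retain_deed ∨ retain_deed is a tautology, O(lock_door) follows.
Premise 2, O(timestamp_badge ⊃ ~lock_door), contraposes to O(lock_door ⊃ ~timestamp_badge); with O(lock_door) we get O(~timestamp_badge).
Premise 11, O(~archive_schedule ⊃ timestamp_badge), contraposes to O(~timestamp_badge ⊃ archive_schedule); with O(~timestamp_badge) we get O(archive_schedule).
Premise 7, O(~purge_cache ⊃ ~archive_schedule), contraposes to O(archive_schedule ⊃ purge_cache); with O(archive_schedule) we get O(purge_cache).
Premise 10, O(ping_server ⊃ ~purge_cache), contraposes to O(purge_cache ⊃ ~ping_server); with O(purge_cache) we get O(~ping_server).
Premises 3, 4, 6, 8, 9 do not contribute to this derivation.
So O(~ping_server) holds, i.e. F(ping_server). The claim follows.

Yes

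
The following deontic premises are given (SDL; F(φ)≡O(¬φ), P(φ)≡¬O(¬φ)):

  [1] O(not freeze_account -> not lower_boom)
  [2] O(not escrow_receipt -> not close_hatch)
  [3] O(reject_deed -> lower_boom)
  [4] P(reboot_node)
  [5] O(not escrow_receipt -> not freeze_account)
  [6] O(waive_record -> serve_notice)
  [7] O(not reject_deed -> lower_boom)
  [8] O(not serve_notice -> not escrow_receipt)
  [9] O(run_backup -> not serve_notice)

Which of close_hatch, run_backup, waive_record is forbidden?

run_backup

By case analysis on not reject_deed: premise 7 gives O(not reject_deed -> lower_boom) and premise 3 gives O(reject_deed -> lower_boom), so O(lower_boom) either way.
The contrapositive of premise 1 (O(not freeze_account -> not lower_boom)) is O(lower_boom -> freeze_account), and O(lower_boom) is already established, so O(freeze_account).
The contrapositive of premise 5 (O(not escrow_receipt -> not freeze_account)) is O(freeze_account -> escrow_receipt), and O(freeze_account) is already established, so O(escrow_receipt).
The contrapositive of premise 8 (O(not serve_notice -> not escrow_receipt)) is O(escrow_receipt -> serve_notice), and O(escrow_receipt) is already established, so O(serve_notice).
The contrapositive of premise 9 (O(run_backup -> not serve_notice)) is O(serve_notice -> not run_backup), and O(serve_notice) is already established, so O(not run_backup).
So O(not run_backup) holds, i.e. run_backup is forbidden. None of the other listed options is forbidden under the premises.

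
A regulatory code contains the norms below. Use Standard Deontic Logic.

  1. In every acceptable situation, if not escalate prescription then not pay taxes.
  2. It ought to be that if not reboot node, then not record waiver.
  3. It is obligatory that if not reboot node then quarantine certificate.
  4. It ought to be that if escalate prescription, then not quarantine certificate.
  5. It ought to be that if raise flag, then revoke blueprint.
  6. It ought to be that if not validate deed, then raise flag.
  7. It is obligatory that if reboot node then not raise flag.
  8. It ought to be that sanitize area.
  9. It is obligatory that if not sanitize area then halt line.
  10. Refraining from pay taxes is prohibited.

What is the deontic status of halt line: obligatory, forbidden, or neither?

Neither

Premise 9 is O(¬sanitize_area → halt_line), but O(¬sanitize_area) is not derivable from the premises, so it does not yield O(halt_line).
No premise or chain of K-axiom applications forces O(halt_line), and none forces O(¬halt_line). So halt_line is neither obligatory nor forbidden under these norms.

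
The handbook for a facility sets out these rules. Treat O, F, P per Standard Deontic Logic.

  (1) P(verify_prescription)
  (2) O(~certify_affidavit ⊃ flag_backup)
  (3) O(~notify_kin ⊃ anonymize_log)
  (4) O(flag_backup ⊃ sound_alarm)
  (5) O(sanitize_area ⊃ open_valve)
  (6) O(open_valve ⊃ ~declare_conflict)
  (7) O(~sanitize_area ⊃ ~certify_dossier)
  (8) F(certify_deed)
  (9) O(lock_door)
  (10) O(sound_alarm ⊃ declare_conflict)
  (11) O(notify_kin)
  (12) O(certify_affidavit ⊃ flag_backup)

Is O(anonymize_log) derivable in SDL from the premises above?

No

Premise 3 is O(~notify_kin ⊃ anonymize_log), but O(~notify_kin) is not derivable from the premises, so it does not yield O(anonymize_log).
No other premise forces O(anonymize_log). An ideal world satisfying every premise can still have anonymize_log false, so O(anonymize_log) is not derivable.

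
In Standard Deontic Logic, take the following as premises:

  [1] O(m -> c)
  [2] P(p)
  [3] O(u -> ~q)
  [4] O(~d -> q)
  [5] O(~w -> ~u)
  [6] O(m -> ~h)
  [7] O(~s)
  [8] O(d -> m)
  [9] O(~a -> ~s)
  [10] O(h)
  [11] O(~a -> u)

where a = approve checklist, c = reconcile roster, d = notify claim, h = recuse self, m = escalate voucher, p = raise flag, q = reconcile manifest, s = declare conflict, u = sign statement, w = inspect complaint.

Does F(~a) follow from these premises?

Premise 10 gives O(h).
Premise 6 is O(m -> ~h); contrapositively O(h -> ~m). Since O(h) holds, K gives O(~m).
Premise 8, O(d -> m), contraposes to O(~m -> ~d); with O(~m) we get O(~d).
Premise 4 is O(~d -> q); since O(~d), deontic closure gives O(q).
Premise 3, O(u -> ~q), contraposes to O(q -> ~u); with O(q) we get O(~u).
The contrapositive of premise 11 (O(~a -> u)) is O(~u -> a), and O(~u) is already established, so O(a).
Premises 1, 2, 5, 7, 9 do not contribute to this derivation.
So O(a) holds, i.e. F(~a). The claim follows.

Yes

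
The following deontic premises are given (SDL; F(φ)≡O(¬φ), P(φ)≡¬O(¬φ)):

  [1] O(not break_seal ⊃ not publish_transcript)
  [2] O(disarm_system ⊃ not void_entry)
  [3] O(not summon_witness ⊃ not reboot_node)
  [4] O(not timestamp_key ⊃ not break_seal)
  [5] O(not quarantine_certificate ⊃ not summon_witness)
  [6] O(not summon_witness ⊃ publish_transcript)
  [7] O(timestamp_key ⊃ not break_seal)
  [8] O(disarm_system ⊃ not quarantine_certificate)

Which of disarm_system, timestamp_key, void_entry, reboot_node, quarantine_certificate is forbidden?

disarm_system

By case analysis on not timestamp_key: premise 4 gives O(not timestamp_key ⊃ not break_seal) and premise 7 gives O(timestamp_key ⊃ not break_seal), so O(not break_seal) either way.
With premise 1, O(not break_seal ⊃ not publish_transcript), the K-axiom yields O(not publish_transcript).
Premise 6 is O(not summon_witness ⊃ publish_transcript); contrapositively O(not publish_transcript ⊃ summon_witness). Since O(not publish_transcript) holds, K gives O(summon_witness).
The contrapositive of premise 5 (O(not quarantine_certificate ⊃ not summon_witness)) is O(summon_witness ⊃ quarantine_certificate), and O(summon_witness) is already established, so O(quarantine_certificate).
Premise 8, O(disarm_system ⊃ not quarantine_certificate), contraposes to O(quarantine_certificate ⊃ not disarm_system); with O(quarantine_certificate) we get O(not disarm_system).
So O(not disarm_system) holds, i.e. disarm_system is forbidden. None of the other listed options is forbidden under the premises.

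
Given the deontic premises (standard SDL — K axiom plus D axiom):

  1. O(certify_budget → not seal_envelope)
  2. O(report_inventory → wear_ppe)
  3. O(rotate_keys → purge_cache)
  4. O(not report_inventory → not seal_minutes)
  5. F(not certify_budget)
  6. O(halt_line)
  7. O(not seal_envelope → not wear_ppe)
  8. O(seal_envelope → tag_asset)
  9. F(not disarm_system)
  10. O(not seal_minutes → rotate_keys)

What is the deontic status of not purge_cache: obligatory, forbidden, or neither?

Premise 5, F(not certify_budget), is equivalent to O(certify_budget).
Premise 1 is O(certify_budget → not seal_envelope); since O(certify_budget), deontic closure gives O(not seal_envelope).
Premise 7 is O(not seal_envelope → not wear_ppe); since O(not seal_envelope), deontic closure gives O(not wear_ppe).
The contrapositive of premise 2 (O(report_inventory → wear_ppe)) is O(not wear_ppe → not report_inventory), and O(not wear_ppe) is already established, so O(not report_inventory).
Applying K to premise 4 (O(not report_inventory → not seal_minutes)) and O(not report_inventory) yields O(not seal_minutes).
From O(not seal_minutes) and premise 10, O(not seal_minutes → rotate_keys), we obtain O(rotate_keys).
From O(rotate_keys) and premise 3, O(rotate_keys → purge_cache), we obtain O(purge_cache).
Premises 6, 8, 9 do not contribute to this derivation.
Thus O(purge_cache), which is F(not purge_cache): not purge_cache is forbidden.

Forbidden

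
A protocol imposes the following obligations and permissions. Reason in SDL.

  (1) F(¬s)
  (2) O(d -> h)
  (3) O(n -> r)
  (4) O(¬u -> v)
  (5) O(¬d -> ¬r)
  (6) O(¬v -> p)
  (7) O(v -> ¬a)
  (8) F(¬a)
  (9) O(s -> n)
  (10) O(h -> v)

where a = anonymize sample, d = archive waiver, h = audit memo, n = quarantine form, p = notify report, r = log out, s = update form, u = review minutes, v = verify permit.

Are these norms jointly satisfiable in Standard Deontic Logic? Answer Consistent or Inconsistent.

Inconsistent

Premise 1 is F(¬s), i.e. O(s).
Applying K to premise 9 (O(s -> n)) and O(s) yields O(n).
With premise 3, O(n -> r), the K-axiom yields O(r).
Premise 5, O(¬d -> ¬r), contraposes to O(r -> d); with O(r) we get O(d).
Applying K to premise 2 (O(d -> h)) and O(d) yields O(h).
From O(h) and premise 10, O(h -> v), we obtain O(v).
From O(v) and premise 7, O(v -> ¬a), we obtain O(¬a).
But premise 8, F(¬a), means O(a).
We now have both O(¬a) and O(a) — a is simultaneously obligatory and forbidden, violating the D-axiom.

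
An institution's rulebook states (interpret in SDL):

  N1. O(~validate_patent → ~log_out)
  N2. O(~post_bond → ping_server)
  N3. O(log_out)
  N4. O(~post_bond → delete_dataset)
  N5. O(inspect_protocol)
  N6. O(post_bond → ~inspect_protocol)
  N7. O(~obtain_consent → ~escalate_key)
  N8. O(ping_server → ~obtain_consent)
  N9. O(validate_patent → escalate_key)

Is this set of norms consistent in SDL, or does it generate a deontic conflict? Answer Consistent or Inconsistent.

Inconsistent

Premise 3 gives O(log_out).
Premise 1 is O(~validate_patent → ~log_out); contrapositively O(log_out → validate_patent). Since O(log_out) holds, K gives O(validate_patent).
Applying K to premise 9 (O(validate_patent → escalate_key)) and O(validate_patent) yields O(escalate_key).
The contrapositive of premise 7 (O(~obtain_consent → ~escalate_key)) is O(escalate_key → obtain_consent), and O(escalate_key) is already established, so O(obtain_consent).
The contrapositive of premise 8 (O(ping_server → ~obtain_consent)) is O(obtain_consent → ~ping_server), and O(obtain_consent) is already established, so O(~ping_server).
Premise 2, O(~post_bond → ping_server), contraposes to O(~ping_server → post_bond); with O(~ping_server) we get O(post_bond).
Premise 6 is O(post_bond → ~inspect_protocol); since O(post_bond), deontic closure gives O(~inspect_protocol).
Yet premise 5 states O(inspect_protocol).
We now have both O(~inspect_protocol) and O(inspect_protocol) — inspect_protocol is simultaneously obligatory and forbidden, violating the D-axiom.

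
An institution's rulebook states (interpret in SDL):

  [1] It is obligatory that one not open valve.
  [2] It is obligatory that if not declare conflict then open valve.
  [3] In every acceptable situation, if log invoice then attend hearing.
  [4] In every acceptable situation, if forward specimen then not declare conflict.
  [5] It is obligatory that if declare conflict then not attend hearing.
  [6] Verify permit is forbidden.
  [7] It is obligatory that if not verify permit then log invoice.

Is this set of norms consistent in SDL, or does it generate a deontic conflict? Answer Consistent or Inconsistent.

Premise 6 is F(verify_permit), i.e. O(¬verify_permit).
Premise 7 is O(¬verify_permit → log_invoice); since O(¬verify_permit), deontic closure gives O(log_invoice).
With premise 3, O(log_invoice → attend_hearing), the K-axiom yields O(attend_hearing).
Premise 5 is O(declare_conflict → ¬attend_hearing); contrapositively O(attend_hearing → ¬declare_conflict). Since O(attend_hearing) holds, K gives O(¬declare_conflict).
Applying K to premise 2 (O(¬declare_conflict → open_valve)) and O(¬declare_conflict) yields O(open_valve).
Yet premise 1 states O(¬open_valve).
We now have both O(open_valve) and O(¬open_valve) — open_valve is simultaneously obligatory and forbidden, violating the D-axiom.

Inconsistent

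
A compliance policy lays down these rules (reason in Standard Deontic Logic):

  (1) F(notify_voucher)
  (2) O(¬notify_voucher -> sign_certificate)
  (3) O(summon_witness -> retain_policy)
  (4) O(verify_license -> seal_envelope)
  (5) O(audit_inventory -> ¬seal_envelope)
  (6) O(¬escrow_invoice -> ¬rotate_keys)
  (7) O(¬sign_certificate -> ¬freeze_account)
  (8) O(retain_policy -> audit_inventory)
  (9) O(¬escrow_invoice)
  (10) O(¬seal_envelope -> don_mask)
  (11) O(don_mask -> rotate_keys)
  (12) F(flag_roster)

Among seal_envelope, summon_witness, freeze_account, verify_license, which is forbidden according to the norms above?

From premise 9 we have O(¬escrow_invoice).
With premise 6, O(¬escrow_invoice -> ¬rotate_keys), the K-axiom yields O(¬rotate_keys).
Premise 11, O(don_mask -> rotate_keys), contraposes to O(¬rotate_keys -> ¬don_mask); with O(¬rotate_keys) we get O(¬don_mask).
Premise 10 is O(¬seal_envelope -> don_mask); contrapositively O(¬don_mask -> seal_envelope). Since O(¬don_mask) holds, K gives O(seal_envelope).
The contrapositive of premise 5 (O(audit_inventory -> ¬seal_envelope)) is O(seal_envelope -> ¬audit_inventory), and O(seal_envelope) is already established, so O(¬audit_inventory).
Premise 8 is O(retain_policy -> audit_inventory); contrapositively O(¬audit_inventory -> ¬retain_policy). Since O(¬audit_inventory) holds, K gives O(¬retain_policy).
Premise 3 is O(summon_witness -> retain_policy); contrapositively O(¬retain_policy -> ¬summon_witness). Since O(¬retain_policy) holds, K gives O(¬summon_witness).
So O(¬summon_witness) holds, i.e. summon_witness is forbidden. None of the other listed options is forbidden under the premises.

summon_witness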